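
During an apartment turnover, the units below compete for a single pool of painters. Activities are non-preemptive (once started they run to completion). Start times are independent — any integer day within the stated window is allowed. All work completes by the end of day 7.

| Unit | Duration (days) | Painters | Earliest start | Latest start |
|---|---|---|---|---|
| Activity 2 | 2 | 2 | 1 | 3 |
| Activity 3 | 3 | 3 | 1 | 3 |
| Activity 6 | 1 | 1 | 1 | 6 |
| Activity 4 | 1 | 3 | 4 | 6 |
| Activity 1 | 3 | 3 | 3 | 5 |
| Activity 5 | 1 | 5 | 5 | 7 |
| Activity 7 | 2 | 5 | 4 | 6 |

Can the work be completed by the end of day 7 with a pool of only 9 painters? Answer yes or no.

Schedule Activity 2@1, Activity 3@1, Activity 6@1, Activity 4@4, Activity 1@3, Activity 5@5, Activity 7@6: d1:6  d2:5  d3:6  d4:6  d5:8  d6:5  d7:5 — peak 8 ≤ 9.

yes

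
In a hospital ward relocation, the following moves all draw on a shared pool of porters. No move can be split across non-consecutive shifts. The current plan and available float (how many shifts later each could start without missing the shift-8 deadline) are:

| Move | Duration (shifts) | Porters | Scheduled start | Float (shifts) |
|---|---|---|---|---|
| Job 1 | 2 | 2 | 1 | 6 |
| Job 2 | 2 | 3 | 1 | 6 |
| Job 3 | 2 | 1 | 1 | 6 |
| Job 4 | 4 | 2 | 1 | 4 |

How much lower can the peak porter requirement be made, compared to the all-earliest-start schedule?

5

Early-start peak: s1:8  s2:8  s3:2  s4:2  s5:0  s6:0  s7:0  s8:0 ⇒ 8.
Leveled (Job 1@1, Job 2@3, Job 3@1, Job 4@5): s1:3  s2:3  s3:3  s4:3  s5:2  s6:2  s7:2  s8:2 ⇒ 3.
Reduction 8 − 3 = 5.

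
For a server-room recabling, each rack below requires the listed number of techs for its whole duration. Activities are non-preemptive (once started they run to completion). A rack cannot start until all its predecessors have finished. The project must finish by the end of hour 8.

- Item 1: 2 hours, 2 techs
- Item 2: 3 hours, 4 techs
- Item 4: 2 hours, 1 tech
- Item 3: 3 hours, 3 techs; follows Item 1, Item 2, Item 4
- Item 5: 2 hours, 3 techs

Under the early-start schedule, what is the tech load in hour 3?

4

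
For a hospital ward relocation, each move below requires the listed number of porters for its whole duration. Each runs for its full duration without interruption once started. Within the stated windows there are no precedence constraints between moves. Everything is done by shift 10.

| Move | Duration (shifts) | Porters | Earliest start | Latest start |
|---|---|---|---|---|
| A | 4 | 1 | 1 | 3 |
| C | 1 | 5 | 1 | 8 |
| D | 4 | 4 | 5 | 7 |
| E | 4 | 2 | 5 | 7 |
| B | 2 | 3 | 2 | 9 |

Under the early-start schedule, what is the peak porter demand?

Early-start schedule: A@1, C@1, D@5, E@5, B@2.
Load per shift: shift 1: 6, shift 2: 4, shift 3: 4, shift 4: 1, shift 5: 6, shift 6: 6, shift 7: 6, shift 8: 6, shift 9: 0, shift 10: 0.
Peak is 6.

6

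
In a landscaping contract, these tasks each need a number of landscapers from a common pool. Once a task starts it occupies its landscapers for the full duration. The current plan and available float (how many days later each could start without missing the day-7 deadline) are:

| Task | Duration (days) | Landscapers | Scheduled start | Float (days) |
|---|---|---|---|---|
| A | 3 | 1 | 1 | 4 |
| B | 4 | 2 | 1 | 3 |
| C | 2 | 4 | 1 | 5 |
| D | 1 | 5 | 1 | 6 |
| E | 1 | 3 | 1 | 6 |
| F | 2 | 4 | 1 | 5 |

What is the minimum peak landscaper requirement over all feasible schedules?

6

Early-start (A@1, B@1, C@1, D@1, E@1, F@1) gives peak 19: d1:19  d2:11  d3:3  d4:2  d5:0  d6:0  d7:0.
Shift B→2, C→4, E→2, F→6.
Schedule A@1, B@2, C@4, D@1, E@2, F@6: d1:6  d2:6  d3:3  d4:6  d5:6  d6:4  d7:4 — peak 6.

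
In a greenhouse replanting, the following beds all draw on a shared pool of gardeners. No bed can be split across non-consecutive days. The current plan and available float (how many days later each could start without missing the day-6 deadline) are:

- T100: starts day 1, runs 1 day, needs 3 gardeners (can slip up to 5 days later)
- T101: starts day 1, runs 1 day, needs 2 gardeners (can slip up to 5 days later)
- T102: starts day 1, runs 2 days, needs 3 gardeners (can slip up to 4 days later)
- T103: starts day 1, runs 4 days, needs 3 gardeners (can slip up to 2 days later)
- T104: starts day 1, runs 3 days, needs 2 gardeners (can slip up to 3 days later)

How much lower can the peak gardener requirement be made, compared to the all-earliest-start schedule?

Early-start peak: d1:13  d2:8  d3:5  d4:3  d5:0  d6:0 ⇒ 13.
Leveled (T100@1, T101@1, T102@2, T103@2, T104@4): d1:5  d2:6  d3:6  d4:5  d5:5  d6:2 ⇒ 6.
Reduction 13 − 6 = 7.

7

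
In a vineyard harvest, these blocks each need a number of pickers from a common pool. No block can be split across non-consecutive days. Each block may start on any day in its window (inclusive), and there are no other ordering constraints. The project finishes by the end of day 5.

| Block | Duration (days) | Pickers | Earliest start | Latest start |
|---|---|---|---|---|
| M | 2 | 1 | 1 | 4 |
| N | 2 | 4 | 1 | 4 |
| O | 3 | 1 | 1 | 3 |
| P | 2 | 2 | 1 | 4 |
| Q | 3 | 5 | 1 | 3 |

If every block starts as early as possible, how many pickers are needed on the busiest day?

13

Early-start schedule: M@1, N@1, O@1, P@1, Q@1.
Load per day: day 1: 13, day 2: 13, day 3: 6, day 4: 0, day 5: 0.
Peak is 13.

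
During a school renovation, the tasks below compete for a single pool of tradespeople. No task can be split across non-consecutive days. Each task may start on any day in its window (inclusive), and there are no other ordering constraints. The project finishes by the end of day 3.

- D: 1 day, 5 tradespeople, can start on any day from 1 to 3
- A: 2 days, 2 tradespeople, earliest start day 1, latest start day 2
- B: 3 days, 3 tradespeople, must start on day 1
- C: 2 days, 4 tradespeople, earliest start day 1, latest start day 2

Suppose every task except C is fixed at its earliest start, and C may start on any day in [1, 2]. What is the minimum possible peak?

10

C@1: d1:14  d2:9  d3:3 → peak 14
C@2: d1:10  d2:9  d3:7 → peak 10
Best is C@2, peak 10.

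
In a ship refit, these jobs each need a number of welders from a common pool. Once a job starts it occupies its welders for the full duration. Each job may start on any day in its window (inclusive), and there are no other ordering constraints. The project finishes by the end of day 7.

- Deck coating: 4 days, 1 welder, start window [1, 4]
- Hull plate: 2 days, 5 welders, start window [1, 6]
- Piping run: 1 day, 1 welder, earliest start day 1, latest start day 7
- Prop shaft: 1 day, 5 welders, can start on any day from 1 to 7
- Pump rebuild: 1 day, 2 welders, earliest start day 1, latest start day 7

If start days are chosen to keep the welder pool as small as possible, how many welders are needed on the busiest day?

5

Early-start (Deck coating@1, Hull plate@1, Piping run@1, Prop shaft@1, Pump rebuild@1) gives peak 14: d1:14  d2:6  d3:1  d4:1  d5:0  d6:0  d7:0.
Shift Hull plate→5, Prop shaft→7.
Schedule Deck coating@1, Hull plate@5, Piping run@1, Prop shaft@7, Pump rebuild@1: d1:4  d2:1  d3:1  d4:1  d5:5  d6:5  d7:5 — peak 5.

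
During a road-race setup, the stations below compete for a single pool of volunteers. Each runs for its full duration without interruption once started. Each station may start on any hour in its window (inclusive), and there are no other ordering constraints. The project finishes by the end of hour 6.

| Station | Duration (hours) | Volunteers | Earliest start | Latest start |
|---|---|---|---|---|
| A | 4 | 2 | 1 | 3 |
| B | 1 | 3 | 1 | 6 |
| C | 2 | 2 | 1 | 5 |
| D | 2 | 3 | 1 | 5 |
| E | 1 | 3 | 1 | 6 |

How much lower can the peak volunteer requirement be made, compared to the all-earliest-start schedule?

8

Early-start peak: h1:13  h2:7  h3:2  h4:2  h5:0  h6:0 ⇒ 13.
Leveled (A@1, B@1, C@2, D@4, E@6): h1:5  h2:4  h3:4  h4:5  h5:3  h6:3 ⇒ 5.
Reduction 13 − 5 = 8.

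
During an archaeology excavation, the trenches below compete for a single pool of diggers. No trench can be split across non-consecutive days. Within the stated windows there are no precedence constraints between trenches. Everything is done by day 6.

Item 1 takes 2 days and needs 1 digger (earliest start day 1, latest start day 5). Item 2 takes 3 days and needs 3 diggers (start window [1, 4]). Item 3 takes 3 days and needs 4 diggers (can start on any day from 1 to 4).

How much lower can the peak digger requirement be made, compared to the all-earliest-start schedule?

Early-start peak: d1:8  d2:8  d3:7  d4:0  d5:0  d6:0 ⇒ 8.
Leveled (Item 1@1, Item 2@1, Item 3@4): d1:4  d2:4  d3:3  d4:4  d5:4  d6:4 ⇒ 4.
Reduction 8 − 4 = 4.

4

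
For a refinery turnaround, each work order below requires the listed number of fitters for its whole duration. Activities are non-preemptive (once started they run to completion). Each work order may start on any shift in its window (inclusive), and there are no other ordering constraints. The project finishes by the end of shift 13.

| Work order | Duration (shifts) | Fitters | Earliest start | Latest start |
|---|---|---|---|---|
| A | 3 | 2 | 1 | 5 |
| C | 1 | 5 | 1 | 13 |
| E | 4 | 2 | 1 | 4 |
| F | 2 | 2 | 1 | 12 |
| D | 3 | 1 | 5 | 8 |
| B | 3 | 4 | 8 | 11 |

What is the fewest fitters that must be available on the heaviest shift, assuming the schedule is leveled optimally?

5

Early-start (A@1, C@1, E@1, F@1, D@5, B@8) gives peak 11: s1:11  s2:6  s3:4  s4:2  s5:1  s6:1  s7:1  s8:4  s9:4  s10:4  s11:0  s12:0  s13:0.
Shift C→5, F→6, D→6.
Schedule A@1, C@5, E@1, F@6, D@6, B@8: s1:4  s2:4  s3:4  s4:2  s5:5  s6:3  s7:3  s8:5  s9:4  s10:4  s11:0  s12:0  s13:0 — peak 5.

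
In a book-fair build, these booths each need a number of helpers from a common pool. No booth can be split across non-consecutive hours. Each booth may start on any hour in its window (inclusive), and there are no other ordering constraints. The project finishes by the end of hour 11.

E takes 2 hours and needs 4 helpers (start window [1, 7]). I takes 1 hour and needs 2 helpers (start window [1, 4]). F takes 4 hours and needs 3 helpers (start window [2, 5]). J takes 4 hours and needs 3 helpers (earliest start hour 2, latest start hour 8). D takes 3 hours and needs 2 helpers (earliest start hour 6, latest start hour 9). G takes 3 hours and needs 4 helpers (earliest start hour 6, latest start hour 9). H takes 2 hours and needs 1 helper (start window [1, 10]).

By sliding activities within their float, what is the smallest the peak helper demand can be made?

Early-start (E@1, I@1, F@2, J@2, D@6, G@6, H@1) gives peak 11: h1:7  h2:11  h3:6  h4:6  h5:6  h6:6  h7:6  h8:6  h9:0  h10:0  h11:0.
Shift F→3, J→3, D→7, G→7, H→10.
Schedule E@1, I@1, F@3, J@3, D@7, G@7, H@10: h1:6  h2:4  h3:6  h4:6  h5:6  h6:6  h7:6  h8:6  h9:6  h10:1  h11:1 — peak 6.

6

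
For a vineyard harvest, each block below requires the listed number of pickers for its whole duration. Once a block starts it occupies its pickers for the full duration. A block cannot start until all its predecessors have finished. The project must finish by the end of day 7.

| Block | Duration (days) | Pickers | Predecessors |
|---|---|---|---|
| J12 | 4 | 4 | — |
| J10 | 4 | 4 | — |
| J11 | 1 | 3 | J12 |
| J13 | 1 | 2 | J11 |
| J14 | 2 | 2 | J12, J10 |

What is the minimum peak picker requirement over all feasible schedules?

Schedule J12@1, J10@1, J11@5, J13@6, J14@5: d1:8  d2:8  d3:8  d4:8  d5:5  d6:4  d7:0 — peak 8.
No arrangement of the 11 feasible schedules does better.

8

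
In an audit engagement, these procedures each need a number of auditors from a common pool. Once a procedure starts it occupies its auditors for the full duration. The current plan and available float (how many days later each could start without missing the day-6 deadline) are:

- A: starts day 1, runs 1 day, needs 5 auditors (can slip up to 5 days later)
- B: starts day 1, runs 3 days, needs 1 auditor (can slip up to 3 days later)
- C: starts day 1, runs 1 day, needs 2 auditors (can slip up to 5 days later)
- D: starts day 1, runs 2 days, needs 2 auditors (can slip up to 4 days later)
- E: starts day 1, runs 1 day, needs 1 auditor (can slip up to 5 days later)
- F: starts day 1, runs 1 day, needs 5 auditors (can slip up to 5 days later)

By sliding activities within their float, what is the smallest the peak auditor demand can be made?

Early-start (A@1, B@1, C@1, D@1, E@1, F@1) gives peak 16: d1:16  d2:3  d3:1  d4:0  d5:0  d6:0.
Shift B→2, C→2, D→2, E→3, F→5.
Schedule A@1, B@2, C@2, D@2, E@3, F@5: d1:5  d2:5  d3:4  d4:1  d5:5  d6:0 — peak 5.

5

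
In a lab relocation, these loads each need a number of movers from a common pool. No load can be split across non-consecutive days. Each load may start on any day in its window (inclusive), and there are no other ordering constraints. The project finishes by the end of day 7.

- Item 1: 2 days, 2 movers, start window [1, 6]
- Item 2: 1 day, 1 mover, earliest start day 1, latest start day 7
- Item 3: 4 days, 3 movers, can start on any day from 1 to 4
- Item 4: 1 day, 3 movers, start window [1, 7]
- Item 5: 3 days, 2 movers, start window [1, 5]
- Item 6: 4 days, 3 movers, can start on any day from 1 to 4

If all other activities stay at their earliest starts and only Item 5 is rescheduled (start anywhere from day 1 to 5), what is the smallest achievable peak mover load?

Item 5@1: d1:14  d2:10  d3:8  d4:6  d5:0  d6:0  d7:0 → peak 14
Item 5@2: d1:12  d2:10  d3:8  d4:8  d5:0  d6:0  d7:0 → peak 12
Item 5@3: d1:12  d2:8  d3:8  d4:8  d5:2  d6:0  d7:0 → peak 12
Item 5@4: d1:12  d2:8  d3:6  d4:8  d5:2  d6:2  d7:0 → peak 12
Item 5@5: d1:12  d2:8  d3:6  d4:6  d5:2  d6:2  d7:2 → peak 12
Best is Item 5@2, peak 12.

12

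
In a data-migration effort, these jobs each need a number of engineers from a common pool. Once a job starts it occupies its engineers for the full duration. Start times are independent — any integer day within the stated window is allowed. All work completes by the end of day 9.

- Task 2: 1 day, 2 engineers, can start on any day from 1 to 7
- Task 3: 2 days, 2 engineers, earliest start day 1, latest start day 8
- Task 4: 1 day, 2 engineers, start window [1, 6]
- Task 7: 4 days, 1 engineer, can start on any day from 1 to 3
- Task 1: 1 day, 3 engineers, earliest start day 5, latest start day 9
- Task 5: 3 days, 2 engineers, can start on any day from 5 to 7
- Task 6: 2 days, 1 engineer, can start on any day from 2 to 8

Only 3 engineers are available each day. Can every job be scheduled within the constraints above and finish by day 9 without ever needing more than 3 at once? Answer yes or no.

yes

Schedule Task 2@1, Task 3@2, Task 4@4, Task 7@1, Task 1@5, Task 5@6, Task 6@6: d1:3  d2:3  d3:3  d4:3  d5:3  d6:3  d7:3  d8:2  d9:0 — peak 3 ≤ 3.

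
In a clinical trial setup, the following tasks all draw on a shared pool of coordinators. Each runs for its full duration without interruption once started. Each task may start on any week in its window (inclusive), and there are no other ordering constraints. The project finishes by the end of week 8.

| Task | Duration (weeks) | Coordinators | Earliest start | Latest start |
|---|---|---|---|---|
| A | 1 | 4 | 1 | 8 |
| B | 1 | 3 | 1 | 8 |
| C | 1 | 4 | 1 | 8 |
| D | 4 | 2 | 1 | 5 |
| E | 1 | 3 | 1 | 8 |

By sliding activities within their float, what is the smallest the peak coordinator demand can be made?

Early-start (A@1, B@1, C@1, D@1, E@1) gives peak 16: w1:16  w2:2  w3:2  w4:2  w5:0  w6:0  w7:0  w8:0.
Shift B→2, C→3, D→4, E→8.
Schedule A@1, B@2, C@3, D@4, E@8: w1:4  w2:3  w3:4  w4:2  w5:2  w6:2  w7:2  w8:3 — peak 4.

4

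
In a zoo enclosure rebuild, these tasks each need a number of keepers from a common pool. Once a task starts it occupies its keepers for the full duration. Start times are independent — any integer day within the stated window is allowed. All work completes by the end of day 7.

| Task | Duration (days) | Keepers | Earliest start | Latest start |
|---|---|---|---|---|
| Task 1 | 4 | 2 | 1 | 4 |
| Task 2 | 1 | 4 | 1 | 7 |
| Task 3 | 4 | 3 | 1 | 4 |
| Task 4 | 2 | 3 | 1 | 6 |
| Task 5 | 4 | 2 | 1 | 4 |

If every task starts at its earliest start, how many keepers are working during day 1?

At early start, day 1 has: Task 1, Task 2, Task 3, Task 4, Task 5.
Demand: 2 + 4 + 3 + 3 + 2 = 14.

14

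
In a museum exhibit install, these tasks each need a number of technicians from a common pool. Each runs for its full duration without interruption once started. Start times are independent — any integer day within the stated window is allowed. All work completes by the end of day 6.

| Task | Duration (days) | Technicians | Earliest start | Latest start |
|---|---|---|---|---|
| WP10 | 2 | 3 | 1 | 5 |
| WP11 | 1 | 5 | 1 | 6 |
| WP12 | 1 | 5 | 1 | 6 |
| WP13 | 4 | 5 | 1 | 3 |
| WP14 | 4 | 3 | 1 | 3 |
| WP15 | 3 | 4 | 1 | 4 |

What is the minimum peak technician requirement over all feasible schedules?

Early-start (WP10@1, WP11@1, WP12@1, WP13@1, WP14@1, WP15@1) gives peak 25: d1:25  d2:15  d3:12  d4:8  d5:0  d6:0.
Shift WP12→2, WP13→3, WP15→3.
Schedule WP10@1, WP11@1, WP12@2, WP13@3, WP14@1, WP15@3: d1:11  d2:11  d3:12  d4:12  d5:9  d6:5 — peak 12.

12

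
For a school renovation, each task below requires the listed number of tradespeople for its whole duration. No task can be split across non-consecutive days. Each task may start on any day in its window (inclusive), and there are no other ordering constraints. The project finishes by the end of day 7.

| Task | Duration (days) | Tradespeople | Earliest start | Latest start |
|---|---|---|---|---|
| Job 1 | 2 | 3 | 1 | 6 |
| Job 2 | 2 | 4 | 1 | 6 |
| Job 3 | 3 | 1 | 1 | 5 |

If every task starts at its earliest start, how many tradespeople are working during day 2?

8

At early start, day 2 has: Job 1, Job 2, Job 3.
Demand: 3 + 4 + 1 = 8.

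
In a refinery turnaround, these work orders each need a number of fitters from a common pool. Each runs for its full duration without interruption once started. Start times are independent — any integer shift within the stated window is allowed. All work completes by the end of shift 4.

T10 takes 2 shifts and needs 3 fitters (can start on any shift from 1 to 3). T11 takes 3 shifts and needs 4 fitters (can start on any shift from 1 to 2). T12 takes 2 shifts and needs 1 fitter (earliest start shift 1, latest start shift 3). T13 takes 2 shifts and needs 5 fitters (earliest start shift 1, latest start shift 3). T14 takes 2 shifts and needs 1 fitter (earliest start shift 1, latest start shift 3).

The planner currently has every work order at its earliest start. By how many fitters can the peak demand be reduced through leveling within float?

5

Early-start peak: s1:14  s2:14  s3:4  s4:0 ⇒ 14.
Leveled (T10@1, T11@1, T12@1, T13@3, T14@1): s1:9  s2:9  s3:9  s4:5 ⇒ 9.
Reduction 14 − 9 = 5.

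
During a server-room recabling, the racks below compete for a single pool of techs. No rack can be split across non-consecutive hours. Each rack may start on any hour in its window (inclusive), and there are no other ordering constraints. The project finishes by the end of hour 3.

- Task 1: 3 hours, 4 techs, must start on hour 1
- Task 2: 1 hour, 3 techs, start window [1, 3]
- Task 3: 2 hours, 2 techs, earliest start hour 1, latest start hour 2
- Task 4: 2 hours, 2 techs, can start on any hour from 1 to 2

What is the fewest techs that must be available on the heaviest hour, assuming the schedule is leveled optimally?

8

Early-start (Task 1@1, Task 2@1, Task 3@1, Task 4@1) gives peak 11: h1:11  h2:8  h3:4.
Shift Task 3→2, Task 4→2.
Schedule Task 1@1, Task 2@1, Task 3@2, Task 4@2: h1:7  h2:8  h3:8 — peak 8.
Total tech-hours = 23 over 3 hours ⇒ peak ≥ ⌈23/3⌉ = 8, so 8 is optimal.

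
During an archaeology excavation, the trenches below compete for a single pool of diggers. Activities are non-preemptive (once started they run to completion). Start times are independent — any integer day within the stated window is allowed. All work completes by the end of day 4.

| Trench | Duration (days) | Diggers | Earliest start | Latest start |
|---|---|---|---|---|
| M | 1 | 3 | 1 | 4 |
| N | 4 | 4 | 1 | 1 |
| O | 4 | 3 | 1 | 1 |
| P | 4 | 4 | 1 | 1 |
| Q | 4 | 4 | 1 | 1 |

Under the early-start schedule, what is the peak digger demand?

18

Early-start schedule: M@1, N@1, O@1, P@1, Q@1.
Load per day: day 1: 18, day 2: 15, day 3: 15, day 4: 15.
Peak is 18.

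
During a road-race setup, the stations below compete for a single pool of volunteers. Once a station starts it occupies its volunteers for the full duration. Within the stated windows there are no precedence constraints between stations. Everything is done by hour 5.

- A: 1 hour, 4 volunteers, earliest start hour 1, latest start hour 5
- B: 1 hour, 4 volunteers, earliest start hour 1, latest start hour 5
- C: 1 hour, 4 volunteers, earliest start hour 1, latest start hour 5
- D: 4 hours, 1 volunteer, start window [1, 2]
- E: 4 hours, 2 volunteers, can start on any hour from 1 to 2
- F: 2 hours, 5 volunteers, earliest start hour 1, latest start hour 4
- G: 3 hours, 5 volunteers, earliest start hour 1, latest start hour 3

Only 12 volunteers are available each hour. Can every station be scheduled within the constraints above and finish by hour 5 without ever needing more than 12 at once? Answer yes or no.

Schedule A@1, B@2, C@3, D@1, E@1, F@1, G@3: h1:12  h2:12  h3:12  h4:8  h5:5 — peak 12 ≤ 12.

yes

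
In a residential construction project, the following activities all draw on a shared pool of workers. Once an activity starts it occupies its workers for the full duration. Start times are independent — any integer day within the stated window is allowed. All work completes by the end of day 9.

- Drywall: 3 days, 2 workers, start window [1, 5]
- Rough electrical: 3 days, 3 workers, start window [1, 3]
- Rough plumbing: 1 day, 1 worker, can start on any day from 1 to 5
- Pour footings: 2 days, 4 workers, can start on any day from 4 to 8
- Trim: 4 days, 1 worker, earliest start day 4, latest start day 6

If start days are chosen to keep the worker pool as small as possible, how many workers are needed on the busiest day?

4

Early-start (Drywall@1, Rough electrical@1, Rough plumbing@1, Pour footings@4, Trim@4) gives peak 6: d1:6  d2:5  d3:5  d4:5  d5:5  d6:1  d7:1  d8:0  d9:0.
Shift Drywall→4, Pour footings→8.
Schedule Drywall@4, Rough electrical@1, Rough plumbing@1, Pour footings@8, Trim@4: d1:4  d2:3  d3:3  d4:3  d5:3  d6:3  d7:1  d8:4  d9:4 — peak 4.
Total worker-days = 28 over 9 days ⇒ peak ≥ ⌈28/9⌉ = 4, so 4 is optimal.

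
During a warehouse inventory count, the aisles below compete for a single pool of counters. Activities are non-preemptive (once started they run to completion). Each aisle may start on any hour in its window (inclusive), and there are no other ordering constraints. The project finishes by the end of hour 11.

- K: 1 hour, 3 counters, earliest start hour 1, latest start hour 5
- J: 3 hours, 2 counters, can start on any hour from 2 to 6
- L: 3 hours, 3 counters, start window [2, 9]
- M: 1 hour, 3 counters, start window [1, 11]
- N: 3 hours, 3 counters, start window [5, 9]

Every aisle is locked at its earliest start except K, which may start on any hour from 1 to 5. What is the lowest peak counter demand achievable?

6

K@1: h1:6  h2:5  h3:5  h4:5  h5:3  h6:3  h7:3  h8:0  h9:0  h10:0  h11:0 → peak 6
K@2: h1:3  h2:8  h3:5  h4:5  h5:3  h6:3  h7:3  h8:0  h9:0  h10:0  h11:0 → peak 8
K@3: h1:3  h2:5  h3:8  h4:5  h5:3  h6:3  h7:3  h8:0  h9:0  h10:0  h11:0 → peak 8
K@4: h1:3  h2:5  h3:5  h4:8  h5:3  h6:3  h7:3  h8:0  h9:0  h10:0  h11:0 → peak 8
K@5: h1:3  h2:5  h3:5  h4:5  h5:6  h6:3  h7:3  h8:0  h9:0  h10:0  h11:0 → peak 6
Best is K@1, peak 6.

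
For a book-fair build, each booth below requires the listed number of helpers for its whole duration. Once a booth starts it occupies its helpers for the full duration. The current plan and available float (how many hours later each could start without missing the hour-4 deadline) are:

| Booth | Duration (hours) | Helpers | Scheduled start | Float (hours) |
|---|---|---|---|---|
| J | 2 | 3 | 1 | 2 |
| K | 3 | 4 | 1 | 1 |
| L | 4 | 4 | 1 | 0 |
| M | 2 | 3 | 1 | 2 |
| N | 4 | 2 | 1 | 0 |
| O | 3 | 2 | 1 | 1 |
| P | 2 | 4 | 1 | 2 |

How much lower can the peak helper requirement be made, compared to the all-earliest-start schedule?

4

Early-start peak: h1:22  h2:22  h3:12  h4:6 ⇒ 22.
Leveled (J@1, K@1, L@1, M@1, N@1, O@1, P@3): h1:18  h2:18  h3:16  h4:10 ⇒ 18.
Reduction 22 − 18 = 4.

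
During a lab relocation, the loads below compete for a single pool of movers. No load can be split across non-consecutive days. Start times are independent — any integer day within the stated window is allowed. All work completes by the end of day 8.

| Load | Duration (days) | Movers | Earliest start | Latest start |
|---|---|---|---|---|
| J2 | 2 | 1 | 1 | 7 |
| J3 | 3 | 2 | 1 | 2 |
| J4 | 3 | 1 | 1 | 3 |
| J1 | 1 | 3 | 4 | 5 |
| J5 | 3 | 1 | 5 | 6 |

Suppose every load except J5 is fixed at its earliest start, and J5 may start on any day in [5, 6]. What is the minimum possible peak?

J5@5: d1:4  d2:4  d3:3  d4:3  d5:1  d6:1  d7:1  d8:0 → peak 4
J5@6: d1:4  d2:4  d3:3  d4:3  d5:0  d6:1  d7:1  d8:1 → peak 4
Best is J5@5, peak 4.

4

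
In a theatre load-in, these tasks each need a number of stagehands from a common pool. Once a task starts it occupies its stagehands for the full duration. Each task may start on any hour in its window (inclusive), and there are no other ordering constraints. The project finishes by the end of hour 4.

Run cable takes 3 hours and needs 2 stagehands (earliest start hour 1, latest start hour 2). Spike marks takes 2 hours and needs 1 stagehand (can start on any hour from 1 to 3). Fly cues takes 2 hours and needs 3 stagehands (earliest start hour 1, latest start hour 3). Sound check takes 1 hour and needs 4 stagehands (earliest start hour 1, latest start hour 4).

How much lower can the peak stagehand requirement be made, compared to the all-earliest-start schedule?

5

Early-start peak: h1:10  h2:6  h3:2  h4:0 ⇒ 10.
Leveled (Run cable@1, Spike marks@3, Fly cues@1, Sound check@4): h1:5  h2:5  h3:3  h4:5 ⇒ 5.
Reduction 10 − 5 = 5.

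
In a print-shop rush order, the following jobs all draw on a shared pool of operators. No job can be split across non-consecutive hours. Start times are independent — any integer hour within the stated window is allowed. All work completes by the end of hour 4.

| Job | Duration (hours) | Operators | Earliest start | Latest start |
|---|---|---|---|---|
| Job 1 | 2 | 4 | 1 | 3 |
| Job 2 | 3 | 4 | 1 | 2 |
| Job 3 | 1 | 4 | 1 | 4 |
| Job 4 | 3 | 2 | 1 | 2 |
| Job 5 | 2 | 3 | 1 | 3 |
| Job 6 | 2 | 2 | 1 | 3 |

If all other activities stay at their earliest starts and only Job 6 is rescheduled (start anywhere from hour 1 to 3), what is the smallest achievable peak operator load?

17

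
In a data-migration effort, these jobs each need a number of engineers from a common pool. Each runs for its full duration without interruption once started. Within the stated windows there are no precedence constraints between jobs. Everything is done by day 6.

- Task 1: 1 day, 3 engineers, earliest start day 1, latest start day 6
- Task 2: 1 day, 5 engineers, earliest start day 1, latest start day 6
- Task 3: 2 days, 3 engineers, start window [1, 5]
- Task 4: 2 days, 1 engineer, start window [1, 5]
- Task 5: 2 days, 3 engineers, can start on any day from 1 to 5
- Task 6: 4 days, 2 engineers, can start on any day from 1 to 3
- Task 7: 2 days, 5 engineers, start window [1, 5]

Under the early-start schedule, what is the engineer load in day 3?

2

At early start, day 3 has: Task 6.
Demand: 2 = 2.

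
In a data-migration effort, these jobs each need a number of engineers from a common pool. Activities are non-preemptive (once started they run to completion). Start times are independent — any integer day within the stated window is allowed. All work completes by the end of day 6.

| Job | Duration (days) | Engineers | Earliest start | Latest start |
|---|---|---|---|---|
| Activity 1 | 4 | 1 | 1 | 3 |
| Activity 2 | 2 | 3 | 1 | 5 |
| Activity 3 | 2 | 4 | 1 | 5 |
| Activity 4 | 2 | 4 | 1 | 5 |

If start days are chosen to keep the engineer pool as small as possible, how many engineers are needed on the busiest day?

Early-start (Activity 1@1, Activity 2@1, Activity 3@1, Activity 4@1) gives peak 12: d1:12  d2:12  d3:1  d4:1  d5:0  d6:0.
Shift Activity 3→3, Activity 4→5.
Schedule Activity 1@1, Activity 2@1, Activity 3@3, Activity 4@5: d1:4  d2:4  d3:5  d4:5  d5:4  d6:4 — peak 5.
Total engineer-days = 26 over 6 days ⇒ peak ≥ ⌈26/6⌉ = 5, so 5 is optimal.

5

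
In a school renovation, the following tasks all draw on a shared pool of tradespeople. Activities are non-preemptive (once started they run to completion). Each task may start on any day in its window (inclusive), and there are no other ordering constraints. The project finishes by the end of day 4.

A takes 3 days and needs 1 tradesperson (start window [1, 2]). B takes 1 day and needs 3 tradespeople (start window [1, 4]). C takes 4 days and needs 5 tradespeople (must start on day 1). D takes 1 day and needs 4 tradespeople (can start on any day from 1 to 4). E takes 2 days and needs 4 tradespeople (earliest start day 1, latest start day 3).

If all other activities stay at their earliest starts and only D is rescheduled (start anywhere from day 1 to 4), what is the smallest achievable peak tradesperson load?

13

D@1: d1:17  d2:10  d3:6  d4:5 → peak 17
D@2: d1:13  d2:14  d3:6  d4:5 → peak 14
D@3: d1:13  d2:10  d3:10  d4:5 → peak 13
D@4: d1:13  d2:10  d3:6  d4:9 → peak 13
Best is D@3, peak 13.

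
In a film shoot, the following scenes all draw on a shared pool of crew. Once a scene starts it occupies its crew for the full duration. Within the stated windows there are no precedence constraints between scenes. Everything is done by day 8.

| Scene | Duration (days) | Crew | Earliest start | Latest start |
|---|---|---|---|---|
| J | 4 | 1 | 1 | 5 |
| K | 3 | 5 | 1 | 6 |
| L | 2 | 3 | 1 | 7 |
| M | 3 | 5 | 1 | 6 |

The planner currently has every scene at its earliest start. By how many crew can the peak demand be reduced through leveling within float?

Early-start peak: d1:14  d2:14  d3:11  d4:1  d5:0  d6:0  d7:0  d8:0 ⇒ 14.
Leveled (J@1, K@1, L@4, M@6): d1:6  d2:6  d3:6  d4:4  d5:3  d6:5  d7:5  d8:5 ⇒ 6.
Reduction 14 − 6 = 8.

8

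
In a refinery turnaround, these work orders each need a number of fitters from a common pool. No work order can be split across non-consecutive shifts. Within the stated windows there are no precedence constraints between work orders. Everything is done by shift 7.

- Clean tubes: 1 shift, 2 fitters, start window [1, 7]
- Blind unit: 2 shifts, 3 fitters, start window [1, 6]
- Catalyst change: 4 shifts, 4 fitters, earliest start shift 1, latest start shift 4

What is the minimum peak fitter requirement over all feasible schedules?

4

Early-start (Clean tubes@1, Blind unit@1, Catalyst change@1) gives peak 9: s1:9  s2:7  s3:4  s4:4  s5:0  s6:0  s7:0.
Shift Blind unit→2, Catalyst change→4.
Schedule Clean tubes@1, Blind unit@2, Catalyst change@4: s1:2  s2:3  s3:3  s4:4  s5:4  s6:4  s7:4 — peak 4.
Total fitter-shifts = 24 over 7 shifts ⇒ peak ≥ ⌈24/7⌉ = 4, so 4 is optimal.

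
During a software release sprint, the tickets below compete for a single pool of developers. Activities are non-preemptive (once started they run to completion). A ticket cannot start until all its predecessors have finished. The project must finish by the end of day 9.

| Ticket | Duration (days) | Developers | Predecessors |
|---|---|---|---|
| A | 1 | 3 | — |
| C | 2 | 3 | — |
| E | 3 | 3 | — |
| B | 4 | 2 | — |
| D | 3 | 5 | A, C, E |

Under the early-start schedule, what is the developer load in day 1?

At early start, day 1 has: A, C, E, B.
Demand: 3 + 3 + 3 + 2 = 11.

11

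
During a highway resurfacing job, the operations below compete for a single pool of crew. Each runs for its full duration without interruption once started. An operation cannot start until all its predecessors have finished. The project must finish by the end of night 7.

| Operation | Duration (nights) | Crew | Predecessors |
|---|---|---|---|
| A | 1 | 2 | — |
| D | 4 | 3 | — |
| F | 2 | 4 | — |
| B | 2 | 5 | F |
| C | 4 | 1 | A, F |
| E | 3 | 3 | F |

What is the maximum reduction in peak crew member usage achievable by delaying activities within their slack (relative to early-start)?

Early-start peak: n1:9  n2:7  n3:12  n4:12  n5:4  n6:1  n7:0 ⇒ 12.
Leveled (A@1, D@2, F@1, B@6, C@3, E@3): n1:6  n2:7  n3:7  n4:7  n5:7  n6:6  n7:5 ⇒ 7.
Reduction 12 − 7 = 5.

5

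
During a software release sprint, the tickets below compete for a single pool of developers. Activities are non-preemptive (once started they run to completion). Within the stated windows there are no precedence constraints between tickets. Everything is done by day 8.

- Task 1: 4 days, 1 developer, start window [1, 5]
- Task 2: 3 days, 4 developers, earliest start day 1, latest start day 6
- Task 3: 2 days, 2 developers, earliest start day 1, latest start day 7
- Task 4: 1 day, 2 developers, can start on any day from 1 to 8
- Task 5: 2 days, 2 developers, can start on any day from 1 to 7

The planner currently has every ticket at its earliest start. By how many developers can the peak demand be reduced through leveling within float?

7

Early-start peak: d1:11  d2:9  d3:5  d4:1  d5:0  d6:0  d7:0  d8:0 ⇒ 11.
Leveled (Task 1@1, Task 2@5, Task 3@1, Task 4@8, Task 5@3): d1:3  d2:3  d3:3  d4:3  d5:4  d6:4  d7:4  d8:2 ⇒ 4.
Reduction 11 − 4 = 7.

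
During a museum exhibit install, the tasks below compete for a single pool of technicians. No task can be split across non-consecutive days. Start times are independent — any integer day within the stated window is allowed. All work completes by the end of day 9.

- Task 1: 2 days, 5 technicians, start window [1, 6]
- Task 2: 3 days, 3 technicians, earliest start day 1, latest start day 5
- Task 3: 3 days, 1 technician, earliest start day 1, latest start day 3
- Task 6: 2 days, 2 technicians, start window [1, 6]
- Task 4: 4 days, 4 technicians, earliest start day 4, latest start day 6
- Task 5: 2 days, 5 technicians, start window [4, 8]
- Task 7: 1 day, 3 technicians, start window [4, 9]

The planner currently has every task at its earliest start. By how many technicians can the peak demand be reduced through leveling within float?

4

Early-start peak: d1:11  d2:11  d3:4  d4:12  d5:9  d6:4  d7:4  d8:0  d9:0 ⇒ 12.
Leveled (Task 1@1, Task 2@1, Task 3@3, Task 6@3, Task 4@4, Task 5@8, Task 7@5): d1:8  d2:8  d3:6  d4:7  d5:8  d6:4  d7:4  d8:5  d9:5 ⇒ 8.
Reduction 12 − 8 = 4.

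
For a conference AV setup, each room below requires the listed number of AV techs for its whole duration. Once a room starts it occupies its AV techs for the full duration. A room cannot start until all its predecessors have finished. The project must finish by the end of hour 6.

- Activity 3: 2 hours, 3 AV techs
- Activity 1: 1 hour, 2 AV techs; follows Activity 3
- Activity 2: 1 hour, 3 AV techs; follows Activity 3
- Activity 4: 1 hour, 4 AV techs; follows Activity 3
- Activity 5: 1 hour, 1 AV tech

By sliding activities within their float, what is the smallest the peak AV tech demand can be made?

4

Early-start (Activity 3@1, Activity 1@3, Activity 2@3, Activity 4@3, Activity 5@1) gives peak 9: h1:4  h2:3  h3:9  h4:0  h5:0  h6:0.
Shift Activity 2→4, Activity 4→5.
Schedule Activity 3@1, Activity 1@3, Activity 2@4, Activity 4@5, Activity 5@1: h1:4  h2:3  h3:2  h4:3  h5:4  h6:0 — peak 4.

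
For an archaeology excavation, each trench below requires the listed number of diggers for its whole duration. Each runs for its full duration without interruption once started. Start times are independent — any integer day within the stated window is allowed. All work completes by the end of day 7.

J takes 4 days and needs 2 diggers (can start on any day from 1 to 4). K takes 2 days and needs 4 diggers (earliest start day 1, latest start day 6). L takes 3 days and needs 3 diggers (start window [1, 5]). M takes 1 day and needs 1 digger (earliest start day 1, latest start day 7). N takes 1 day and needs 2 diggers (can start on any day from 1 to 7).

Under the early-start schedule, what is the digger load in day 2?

At early start, day 2 has: J, K, L.
Demand: 2 + 4 + 3 = 9.

9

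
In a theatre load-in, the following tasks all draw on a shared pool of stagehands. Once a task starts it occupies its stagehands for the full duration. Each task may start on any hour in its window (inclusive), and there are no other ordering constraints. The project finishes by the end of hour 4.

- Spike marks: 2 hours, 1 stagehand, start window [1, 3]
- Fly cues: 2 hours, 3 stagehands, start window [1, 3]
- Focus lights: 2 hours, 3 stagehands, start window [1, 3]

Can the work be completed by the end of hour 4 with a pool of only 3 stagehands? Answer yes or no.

no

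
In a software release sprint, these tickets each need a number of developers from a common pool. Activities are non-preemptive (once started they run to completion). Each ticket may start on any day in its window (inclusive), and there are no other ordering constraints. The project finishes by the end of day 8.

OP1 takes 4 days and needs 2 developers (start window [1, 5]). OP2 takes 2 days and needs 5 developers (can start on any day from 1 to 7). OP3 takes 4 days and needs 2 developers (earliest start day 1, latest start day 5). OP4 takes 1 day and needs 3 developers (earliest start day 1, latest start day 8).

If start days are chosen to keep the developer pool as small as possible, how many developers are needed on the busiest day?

5

Early-start (OP1@1, OP2@1, OP3@1, OP4@1) gives peak 12: d1:12  d2:9  d3:4  d4:4  d5:0  d6:0  d7:0  d8:0.
Shift OP2→5, OP4→7.
Schedule OP1@1, OP2@5, OP3@1, OP4@7: d1:4  d2:4  d3:4  d4:4  d5:5  d6:5  d7:3  d8:0 — peak 5.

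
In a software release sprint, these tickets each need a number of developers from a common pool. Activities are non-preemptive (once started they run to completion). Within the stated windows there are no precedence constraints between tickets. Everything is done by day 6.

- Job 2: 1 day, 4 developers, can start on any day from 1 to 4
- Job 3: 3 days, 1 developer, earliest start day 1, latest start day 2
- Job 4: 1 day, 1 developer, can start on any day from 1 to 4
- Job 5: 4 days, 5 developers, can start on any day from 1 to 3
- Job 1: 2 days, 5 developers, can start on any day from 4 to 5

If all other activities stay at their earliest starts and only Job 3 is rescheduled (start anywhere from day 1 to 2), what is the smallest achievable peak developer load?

Job 3@1: d1:11  d2:6  d3:6  d4:10  d5:5  d6:0 → peak 11
Job 3@2: d1:10  d2:6  d3:6  d4:11  d5:5  d6:0 → peak 11
Best is Job 3@1, peak 11.

11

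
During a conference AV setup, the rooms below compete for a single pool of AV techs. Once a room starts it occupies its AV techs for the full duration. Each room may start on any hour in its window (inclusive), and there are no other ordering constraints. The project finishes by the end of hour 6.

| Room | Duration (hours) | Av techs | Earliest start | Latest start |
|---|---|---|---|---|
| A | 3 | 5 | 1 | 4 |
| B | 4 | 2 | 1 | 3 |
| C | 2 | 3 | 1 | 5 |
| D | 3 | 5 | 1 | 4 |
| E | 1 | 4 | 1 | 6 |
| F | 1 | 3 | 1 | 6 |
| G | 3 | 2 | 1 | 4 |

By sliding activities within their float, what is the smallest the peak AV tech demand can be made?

10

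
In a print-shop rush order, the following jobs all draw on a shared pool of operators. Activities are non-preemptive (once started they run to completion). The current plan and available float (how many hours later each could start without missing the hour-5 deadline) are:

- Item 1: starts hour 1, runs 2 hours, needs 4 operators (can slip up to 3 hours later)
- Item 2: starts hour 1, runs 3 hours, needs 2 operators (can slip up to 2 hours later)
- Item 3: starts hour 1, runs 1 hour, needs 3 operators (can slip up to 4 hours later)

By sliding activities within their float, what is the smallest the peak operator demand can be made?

5

Early-start (Item 1@1, Item 2@1, Item 3@1) gives peak 9: h1:9  h2:6  h3:2  h4:0  h5:0.
Shift Item 2→3, Item 3→3.
Schedule Item 1@1, Item 2@3, Item 3@3: h1:4  h2:4  h3:5  h4:2  h5:2 — peak 5.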